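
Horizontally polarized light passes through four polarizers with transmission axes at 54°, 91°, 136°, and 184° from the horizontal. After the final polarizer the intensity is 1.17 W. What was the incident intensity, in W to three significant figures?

I₁ = I₀ cos²(54° − 0°) = I₀ cos²(54°) = 0.3455 I₀.
I₂ = I₁ cos²(91° − 54°) = 0.3455 I₀ · cos²(37°) = 0.2204 I₀.
I₃ = I₂ cos²(136° − 91°) = 0.2204 I₀ · cos²(45°) = 0.1102 I₀.
I₄ = I₃ cos²(184° − 136°) = 0.1102 I₀ · cos²(48°) = 0.04933 I₀.
So 1.17 W = 0.04933 I₀, giving I₀ = 1.17/0.04933 = 23.72 W.

I₀ ≈ 23.7 W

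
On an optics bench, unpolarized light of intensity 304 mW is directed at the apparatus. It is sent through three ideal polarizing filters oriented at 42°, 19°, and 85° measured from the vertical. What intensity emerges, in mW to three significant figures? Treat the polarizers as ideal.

I ≈ 21.3 mW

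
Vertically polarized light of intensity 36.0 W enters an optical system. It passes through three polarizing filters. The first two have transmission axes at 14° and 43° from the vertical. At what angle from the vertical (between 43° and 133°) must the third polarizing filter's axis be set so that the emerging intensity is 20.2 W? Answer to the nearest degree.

θ ≈ 71°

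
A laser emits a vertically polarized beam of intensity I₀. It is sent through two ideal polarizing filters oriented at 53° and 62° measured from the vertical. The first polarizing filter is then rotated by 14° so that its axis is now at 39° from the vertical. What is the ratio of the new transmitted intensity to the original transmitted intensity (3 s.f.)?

I_new/I_old ≈ 1.45

Before rotation:
I₁ = I₀ cos²(53° − 0°) = I₀ cos²(53°) = 0.3622 I₀.
I₂ = I₁ cos²(62° − 53°) = 0.3622 I₀ · cos²(9°) = 0.3533 I₀.
After rotation:
I₁ = I₀ cos²(39° − 0°) = I₀ cos²(39°) = 0.604 I₀.
I₂ = I₁ cos²(62° − 39°) = 0.604 I₀ · cos²(23°) = 0.5117 I₀.
Ratio = 0.5117 / 0.3533 = 1.448.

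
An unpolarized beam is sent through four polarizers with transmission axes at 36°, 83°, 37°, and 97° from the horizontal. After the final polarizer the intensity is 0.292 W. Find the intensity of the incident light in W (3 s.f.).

I₀ ≈ 10.4 W

Unpolarized light through the first polarizer → I₁ = ½ I₀, now polarized at 36°.
I₂ = I₁ cos²(83° − 36°) = 0.5 I₀ · cos²(47°) = 0.2326 I₀.
I₃ = I₂ cos²(37° − 83°) = 0.2326 I₀ · cos²(46°) = 0.1122 I₀.
I₄ = I₃ cos²(97° − 37°) = 0.1122 I₀ · cos²(60°) = 0.02806 I₀.
So 0.292 W = 0.02806 I₀, giving I₀ = 0.292/0.02806 = 10.41 W.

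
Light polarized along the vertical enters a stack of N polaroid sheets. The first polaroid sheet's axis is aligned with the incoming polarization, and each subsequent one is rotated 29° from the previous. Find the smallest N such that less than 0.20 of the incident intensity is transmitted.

First polarizer is aligned with the polarization: full transmission.
Each further stage multiplies by cos²(29°) = 0.765.
After N polarizers: T = 0.765^(N−1). Require T < 0.20 ⇒ N−1 > ln(0.20)/ln(0.765) = 6.01, so N−1 ≥ 7 and N = 8.
Check: N=8 gives T = 0.1533 < 0.20; N=7 gives T = 0.2004.

N = 8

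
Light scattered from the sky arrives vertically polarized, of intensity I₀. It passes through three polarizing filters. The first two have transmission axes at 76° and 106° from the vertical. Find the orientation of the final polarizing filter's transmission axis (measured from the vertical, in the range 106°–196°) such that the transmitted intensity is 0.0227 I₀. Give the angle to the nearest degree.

I₁ = I₀ cos²(76° − 0°) = I₀ cos²(76°) = 0.05853 I₀.
I₂ = I₁ cos²(106° − 76°) = 0.05853 I₀ · cos²(30°) = 0.04389 I₀.
Need I₃/I₀ = 0.0227, so cos²(θ − 106°) = 0.0227 / 0.04389 = 0.5171.
θ − 106° = arccos(√0.5171) = 44.0°, giving θ ≈ 106 + 44.0 = 150.0°.

θ ≈ 150°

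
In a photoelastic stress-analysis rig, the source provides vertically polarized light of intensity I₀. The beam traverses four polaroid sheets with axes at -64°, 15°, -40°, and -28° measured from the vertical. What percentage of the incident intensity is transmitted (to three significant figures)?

I₁ = I₀ cos²(-64° − 0°) = I₀ cos²(64°) = 0.1922 I₀.
I₂ = I₁ cos²(15° + 64°) = 0.1922 I₀ · cos²(79°) = 0.006997 I₀.
I₃ = I₂ cos²(-40° − 15°) = 0.006997 I₀ · cos²(55°) = 0.002302 I₀.
I₄ = I₃ cos²(-28° + 40°) = 0.002302 I₀ · cos²(12°) = 0.002202 I₀.
That is 0.2202% of the incident intensity.

≈ 0.220%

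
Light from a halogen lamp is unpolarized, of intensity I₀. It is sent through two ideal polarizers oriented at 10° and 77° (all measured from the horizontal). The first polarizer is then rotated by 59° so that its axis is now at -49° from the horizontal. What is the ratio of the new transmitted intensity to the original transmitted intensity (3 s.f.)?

Before rotation:
Unpolarized light through the first polarizer → I₁ = ½ I₀, now polarized at 10°.
I₂ = I₁ cos²(77° − 10°) = 0.5 I₀ · cos²(67°) = 0.07634 I₀.
After rotation:
Unpolarized light through the first polarizer → I₁ = ½ I₀, now polarized at -49°.
Angle between axes 1 and 2: 54°. I₂ = 0.5 I₀ · cos²(54°) = 0.1727 I₀.
Ratio = 0.1727 / 0.07634 = 2.263.

I_new/I_old ≈ 2.26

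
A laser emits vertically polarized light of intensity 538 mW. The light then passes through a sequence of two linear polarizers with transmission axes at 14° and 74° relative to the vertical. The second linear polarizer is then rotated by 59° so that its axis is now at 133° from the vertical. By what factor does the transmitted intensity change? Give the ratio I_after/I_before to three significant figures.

Before rotation:
I₁ = I₀ cos²(14° − 0°) = I₀ cos²(14°) = 0.9415 I₀.
I₂ = I₁ cos²(74° − 14°) = 0.9415 I₀ · cos²(60°) = 0.2354 I₀.
After rotation:
I₁ = I₀ cos²(14° − 0°) = I₀ cos²(14°) = 0.9415 I₀.
Angle between axes 1 and 2: 61°. I₂ = 0.9415 I₀ · cos²(61°) = 0.2213 I₀.
Ratio = 0.2213 / 0.2354 = 0.9402.

I_new/I_old ≈ 0.940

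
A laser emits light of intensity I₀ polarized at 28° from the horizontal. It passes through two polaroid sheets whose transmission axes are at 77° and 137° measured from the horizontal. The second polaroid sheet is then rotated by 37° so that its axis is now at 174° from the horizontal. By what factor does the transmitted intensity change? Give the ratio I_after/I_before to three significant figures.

I_new/I_old ≈ 0.0594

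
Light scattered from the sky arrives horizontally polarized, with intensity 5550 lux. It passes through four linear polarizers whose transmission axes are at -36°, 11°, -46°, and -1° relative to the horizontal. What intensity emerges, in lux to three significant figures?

I₁ = 5550 lux · cos²(36°) = 3633 lux.
I₂ = I₁ · cos²(47°) = 3633 · 0.4651 = 1690 lux.
I₃ = I₂ · cos²(57°) = 1690 · 0.2966 = 501.2 lux.
I₄ = I₃ · cos²(45°) = 501.2 · 0.5 = 250.6 lux.

I ≈ 251 lux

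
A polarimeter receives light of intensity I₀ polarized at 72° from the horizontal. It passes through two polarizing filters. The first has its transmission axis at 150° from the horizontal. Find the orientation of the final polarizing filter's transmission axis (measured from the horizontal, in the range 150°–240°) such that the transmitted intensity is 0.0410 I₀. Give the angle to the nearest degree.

θ ≈ 163°

By Malus's law, I₁ = I₀ cos²(150° − 72°) = I₀ cos²(78°) = 0.04323 I₀.
Need I₂/I₀ = 0.041, so cos²(θ − 150°) = 0.041 / 0.04323 = 0.9485.
θ − 150° = arccos(√0.9485) = 13.1°, giving θ ≈ 150 + 13.1 = 163.1°.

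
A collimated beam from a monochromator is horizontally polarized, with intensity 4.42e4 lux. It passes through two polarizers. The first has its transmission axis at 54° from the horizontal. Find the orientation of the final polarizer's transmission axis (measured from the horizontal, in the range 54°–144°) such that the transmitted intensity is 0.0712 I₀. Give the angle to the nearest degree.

I₁ = I₀ cos²(54° − 0°) = I₀ cos²(54°) = 0.3455 I₀.
Need I₂/I₀ = 0.0712, so cos²(θ − 54°) = 0.0712 / 0.3455 = 0.2061.
θ − 54° = arccos(√0.2061) = 63.0°, giving θ ≈ 54 + 63.0 = 117.0°.

θ ≈ 117°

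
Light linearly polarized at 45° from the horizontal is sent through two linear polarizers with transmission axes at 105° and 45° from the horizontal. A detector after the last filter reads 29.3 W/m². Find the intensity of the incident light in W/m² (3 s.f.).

By Malus's law, I₁ = I₀ cos²(105° − 45°) = I₀ cos²(60°) = 0.25 I₀.
I₂ = I₁ cos²(45° − 105°) = 0.25 I₀ · cos²(60°) = 0.0625 I₀.
So 29.3 W/m² = 0.0625 I₀, giving I₀ = 29.3/0.0625 = 468.8 W/m².

I₀ ≈ 469 W/m²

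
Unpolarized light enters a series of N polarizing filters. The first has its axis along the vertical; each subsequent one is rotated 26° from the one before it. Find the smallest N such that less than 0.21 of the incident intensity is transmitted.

First polarizer halves the unpolarized light: factor 1/2.
Each further stage multiplies by cos²(26°) = 0.8078.
After N polarizers: T = 0.5·0.8078^(N−1). Require T < 0.21 ⇒ N−1 > ln(0.21/0.5)/ln(0.8078) = 4.07, so N−1 ≥ 5 and N = 6.
Check: N=6 gives T = 0.172 < 0.21; N=5 gives T = 0.2129.

N = 6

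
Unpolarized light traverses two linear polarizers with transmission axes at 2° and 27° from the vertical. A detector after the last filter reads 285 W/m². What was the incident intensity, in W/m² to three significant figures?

I₀ ≈ 694 W/m²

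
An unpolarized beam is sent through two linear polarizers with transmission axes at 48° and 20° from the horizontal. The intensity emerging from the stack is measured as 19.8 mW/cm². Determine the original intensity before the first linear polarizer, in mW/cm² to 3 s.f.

Unpolarized light through the first polarizer → I₁ = ½ I₀, now polarized at 48°.
I₂ = I₁ cos²(20° − 48°) = 0.5 I₀ · cos²(28°) = 0.3898 I₀.
So 19.8 mW/cm² = 0.3898 I₀, giving I₀ = 19.8/0.3898 = 50.8 mW/cm².

I₀ ≈ 50.8 mW/cm²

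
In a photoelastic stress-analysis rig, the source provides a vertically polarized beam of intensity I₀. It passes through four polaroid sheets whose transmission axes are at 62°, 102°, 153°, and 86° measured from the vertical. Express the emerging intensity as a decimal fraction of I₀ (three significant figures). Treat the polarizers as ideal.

By Malus's law, I₁ = I₀ cos²(62° − 0°) = I₀ cos²(62°) = 0.2204 I₀.
I₂ = I₁ cos²(102° − 62°) = 0.2204 I₀ · cos²(40°) = 0.1293 I₀.
I₃ = I₂ cos²(153° − 102°) = 0.1293 I₀ · cos²(51°) = 0.05122 I₀.
I₄ = I₃ cos²(86° − 153°) = 0.05122 I₀ · cos²(67°) = 0.00782 I₀.
Transmitted fraction = 0.00782.

≈ 0.00782 I₀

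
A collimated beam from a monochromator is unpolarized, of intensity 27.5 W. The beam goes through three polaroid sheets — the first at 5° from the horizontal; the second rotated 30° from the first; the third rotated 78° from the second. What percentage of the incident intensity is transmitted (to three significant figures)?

≈ 1.62%

Unpolarized light through the first polarizer → I₁ = 27.5 W/2 = 13.75 W, polarized at 5°.
I₂ = I₁ · cos²(30°) = 13.75 · 0.75 = 10.31 W.
I₃ = I₂ · cos²(78°) = 10.31 · 0.04323 = 0.4458 W.
That is 1.621% of the incident intensity.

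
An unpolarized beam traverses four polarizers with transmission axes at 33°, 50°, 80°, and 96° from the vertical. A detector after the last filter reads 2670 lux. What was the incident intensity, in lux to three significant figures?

I₀ ≈ 8430 lux

Unpolarized light through the first polarizer → I₁ = ½ I₀, now polarized at 33°.
I₂ = I₁ cos²(50° − 33°) = 0.5 I₀ · cos²(17°) = 0.4573 I₀.
I₃ = I₂ cos²(80° − 50°) = 0.4573 I₀ · cos²(30°) = 0.3429 I₀.
I₄ = I₃ cos²(96° − 80°) = 0.3429 I₀ · cos²(16°) = 0.3169 I₀.
So 2670 lux = 0.3169 I₀, giving I₀ = 2670/0.3169 = 8426 lux.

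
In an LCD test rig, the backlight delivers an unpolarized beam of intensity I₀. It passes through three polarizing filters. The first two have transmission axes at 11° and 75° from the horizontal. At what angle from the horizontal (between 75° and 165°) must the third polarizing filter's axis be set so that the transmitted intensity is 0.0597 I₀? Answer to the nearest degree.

θ ≈ 113°

Unpolarized light through the first polarizer → I₁ = ½ I₀, now polarized at 11°.
I₂ = I₁ cos²(75° − 11°) = 0.5 I₀ · cos²(64°) = 0.09608 I₀.
Need I₃/I₀ = 0.0597, so cos²(θ − 75°) = 0.0597 / 0.09608 = 0.6213.
θ − 75° = arccos(√0.6213) = 38.0°, giving θ ≈ 75 + 38.0 = 113.0°.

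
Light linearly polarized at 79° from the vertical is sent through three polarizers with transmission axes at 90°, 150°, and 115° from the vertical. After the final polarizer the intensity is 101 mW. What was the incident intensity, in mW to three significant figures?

I₀ ≈ 625 mW

I₁ = I₀ cos²(90° − 79°) = I₀ cos²(11°) = 0.9636 I₀.
I₂ = I₁ cos²(150° − 90°) = 0.9636 I₀ · cos²(60°) = 0.2409 I₀.
I₃ = I₂ cos²(115° − 150°) = 0.2409 I₀ · cos²(35°) = 0.1616 I₀.
So 101 mW = 0.1616 I₀, giving I₀ = 101/0.1616 = 624.8 mW.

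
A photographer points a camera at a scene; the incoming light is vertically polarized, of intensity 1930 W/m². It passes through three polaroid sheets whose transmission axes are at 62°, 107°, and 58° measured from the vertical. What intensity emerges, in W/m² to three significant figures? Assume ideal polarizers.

I ≈ 91.5 W/m²

I₁ = 1930 W/m² · cos²(62°) = 425.4 W/m².
I₂ = I₁ · cos²(45°) = 425.4 · 0.5 = 212.7 W/m².
I₃ = I₂ · cos²(49°) = 212.7 · 0.4304 = 91.54 W/m².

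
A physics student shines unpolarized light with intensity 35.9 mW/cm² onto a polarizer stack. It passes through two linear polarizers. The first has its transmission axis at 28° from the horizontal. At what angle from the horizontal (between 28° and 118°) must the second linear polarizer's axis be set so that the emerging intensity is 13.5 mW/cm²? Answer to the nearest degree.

Unpolarized light through the first polarizer → I₁ = ½ I₀, now polarized at 28°.
Target fraction: 13.5 / 35.9 mW/cm² = 0.376 of I₀.
Need I₂/I₀ = 0.376, so cos²(θ − 28°) = 0.376 / 0.5 = 0.7521.
θ − 28° = arccos(√0.7521) = 29.9°, giving θ ≈ 28 + 29.9 = 57.9°.

θ ≈ 58°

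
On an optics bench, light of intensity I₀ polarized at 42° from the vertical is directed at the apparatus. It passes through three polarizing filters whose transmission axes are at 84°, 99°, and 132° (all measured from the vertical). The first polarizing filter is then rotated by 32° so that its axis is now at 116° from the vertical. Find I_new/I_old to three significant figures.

I_new/I_old ≈ 0.135

Before rotation:
I₁ = I₀ cos²(84° − 42°) = I₀ cos²(42°) = 0.5523 I₀.
I₂ = I₁ cos²(99° − 84°) = 0.5523 I₀ · cos²(15°) = 0.5153 I₀.
I₃ = I₂ cos²(132° − 99°) = 0.5153 I₀ · cos²(33°) = 0.3624 I₀.
After rotation:
I₁ = I₀ cos²(116° − 42°) = I₀ cos²(74°) = 0.07598 I₀.
I₂ = I₁ cos²(99° − 116°) = 0.07598 I₀ · cos²(17°) = 0.06948 I₀.
I₃ = I₂ cos²(132° − 99°) = 0.06948 I₀ · cos²(33°) = 0.04887 I₀.
Ratio = 0.04887 / 0.3624 = 0.1348.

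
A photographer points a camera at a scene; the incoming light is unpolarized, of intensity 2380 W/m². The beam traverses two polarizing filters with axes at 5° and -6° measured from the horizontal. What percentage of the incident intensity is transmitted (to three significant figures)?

Unpolarized light through the first polarizer → I₁ = 2380 W/m²/2 = 1190 W/m², polarized at 5°.
I₂ = I₁ · cos²(11°) = 1190 · 0.9636 = 1147 W/m².
That is 48.18% of the incident intensity.

≈ 48.2%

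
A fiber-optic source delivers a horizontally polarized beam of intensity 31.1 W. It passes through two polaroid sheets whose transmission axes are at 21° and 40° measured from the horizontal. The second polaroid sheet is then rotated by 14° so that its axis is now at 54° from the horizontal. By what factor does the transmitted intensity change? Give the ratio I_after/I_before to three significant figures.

Before rotation:
By Malus's law, I₁ = I₀ cos²(21° − 0°) = I₀ cos²(21°) = 0.8716 I₀.
I₂ = I₁ cos²(40° − 21°) = 0.8716 I₀ · cos²(19°) = 0.7792 I₀.
After rotation:
I₁ = I₀ cos²(21° − 0°) = I₀ cos²(21°) = 0.8716 I₀.
I₂ = I₁ cos²(54° − 21°) = 0.8716 I₀ · cos²(33°) = 0.613 I₀.
Ratio = 0.613 / 0.7792 = 0.7868.

I_new/I_old ≈ 0.787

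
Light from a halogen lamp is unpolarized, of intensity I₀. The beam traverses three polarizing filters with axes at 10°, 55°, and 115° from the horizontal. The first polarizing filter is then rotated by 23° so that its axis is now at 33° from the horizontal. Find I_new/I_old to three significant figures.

I_new/I_old ≈ 1.72

Before rotation:
Unpolarized light through the first polarizer → I₁ = ½ I₀, now polarized at 10°.
I₂ = I₁ cos²(55° − 10°) = 0.5 I₀ · cos²(45°) = 0.25 I₀.
I₃ = I₂ cos²(115° − 55°) = 0.25 I₀ · cos²(60°) = 0.0625 I₀.
After rotation:
Unpolarized light through the first polarizer → I₁ = ½ I₀, now polarized at 33°.
I₂ = I₁ cos²(55° − 33°) = 0.5 I₀ · cos²(22°) = 0.4298 I₀.
I₃ = I₂ cos²(115° − 55°) = 0.4298 I₀ · cos²(60°) = 0.1075 I₀.
Ratio = 0.1075 / 0.0625 = 1.719.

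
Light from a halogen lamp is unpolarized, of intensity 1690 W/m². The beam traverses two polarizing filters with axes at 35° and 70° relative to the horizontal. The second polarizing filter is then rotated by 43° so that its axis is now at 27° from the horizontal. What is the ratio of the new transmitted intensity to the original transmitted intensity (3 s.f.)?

I_new/I_old ≈ 1.46

Before rotation:
Unpolarized light through the first polarizer → I₁ = ½ I₀, now polarized at 35°.
I₂ = I₁ cos²(70° − 35°) = 0.5 I₀ · cos²(35°) = 0.3355 I₀.
After rotation:
Unpolarized light through the first polarizer → I₁ = ½ I₀, now polarized at 35°.
I₂ = I₁ cos²(27° − 35°) = 0.5 I₀ · cos²(8°) = 0.4903 I₀.
Ratio = 0.4903 / 0.3355 = 1.461.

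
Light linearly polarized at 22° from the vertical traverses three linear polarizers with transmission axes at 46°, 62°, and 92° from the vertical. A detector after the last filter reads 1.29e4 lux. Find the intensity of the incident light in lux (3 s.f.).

I₀ ≈ 2.23e4 lux

By Malus's law, I₁ = I₀ cos²(46° − 22°) = I₀ cos²(24°) = 0.8346 I₀.
I₂ = I₁ cos²(62° − 46°) = 0.8346 I₀ · cos²(16°) = 0.7712 I₀.
I₃ = I₂ cos²(92° − 62°) = 0.7712 I₀ · cos²(30°) = 0.5784 I₀.
So 1.29e4 lux = 0.5784 I₀, giving I₀ = 1.29e4/0.5784 = 2.23e+04 lux.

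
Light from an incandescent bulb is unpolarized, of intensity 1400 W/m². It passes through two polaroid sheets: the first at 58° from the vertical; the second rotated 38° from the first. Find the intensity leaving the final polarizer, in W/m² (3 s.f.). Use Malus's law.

Unpolarized light through the first polarizer → I₁ = 1400 W/m²/2 = 700 W/m², polarized at 58°.
I₂ = I₁ · cos²(38°) = 700 · 0.621 = 434.7 W/m².

I ≈ 435 W/m²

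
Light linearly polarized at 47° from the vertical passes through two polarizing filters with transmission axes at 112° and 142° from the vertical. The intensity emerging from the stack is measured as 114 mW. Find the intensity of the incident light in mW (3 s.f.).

I₁ = I₀ cos²(112° − 47°) = I₀ cos²(65°) = 0.1786 I₀.
I₂ = I₁ cos²(142° − 112°) = 0.1786 I₀ · cos²(30°) = 0.134 I₀.
So 114 mW = 0.134 I₀, giving I₀ = 114/0.134 = 851 mW.

I₀ ≈ 851 mW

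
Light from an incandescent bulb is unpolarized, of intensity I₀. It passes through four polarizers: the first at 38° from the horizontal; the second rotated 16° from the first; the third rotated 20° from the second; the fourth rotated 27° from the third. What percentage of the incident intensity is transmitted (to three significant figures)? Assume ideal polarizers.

≈ 32.4%

Unpolarized light through the first polarizer → I₁ = ½ I₀, now polarized at 38°.
I₂ = I₁ cos²(16°) = 0.5 · 0.924 I₀ = 0.462 I₀.
I₃ = I₂ cos²(20°) = 0.462 · 0.883 I₀ = 0.408 I₀.
I₄ = I₃ cos²(27°) = 0.408 · 0.7939 I₀ = 0.3239 I₀.
That is 32.39% of the incident intensity.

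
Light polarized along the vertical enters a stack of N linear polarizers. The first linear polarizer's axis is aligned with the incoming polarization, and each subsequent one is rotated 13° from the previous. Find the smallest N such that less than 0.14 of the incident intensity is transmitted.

N = 39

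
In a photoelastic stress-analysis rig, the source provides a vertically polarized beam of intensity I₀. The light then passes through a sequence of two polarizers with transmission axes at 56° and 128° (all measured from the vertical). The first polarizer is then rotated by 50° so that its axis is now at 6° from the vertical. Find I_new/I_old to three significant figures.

Before rotation:
By Malus's law, I₁ = I₀ cos²(56° − 0°) = I₀ cos²(56°) = 0.3127 I₀.
I₂ = I₁ cos²(128° − 56°) = 0.3127 I₀ · cos²(72°) = 0.02986 I₀.
After rotation:
I₁ = I₀ cos²(6° − 0°) = I₀ cos²(6°) = 0.9891 I₀.
Angle between axes 1 and 2: 58°. I₂ = 0.9891 I₀ · cos²(58°) = 0.2777 I₀.
Ratio = 0.2777 / 0.02986 = 9.302.

I_new/I_old ≈ 9.30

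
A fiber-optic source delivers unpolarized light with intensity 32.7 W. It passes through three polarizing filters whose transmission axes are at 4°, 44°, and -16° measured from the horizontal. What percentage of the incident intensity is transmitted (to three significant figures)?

≈ 7.34%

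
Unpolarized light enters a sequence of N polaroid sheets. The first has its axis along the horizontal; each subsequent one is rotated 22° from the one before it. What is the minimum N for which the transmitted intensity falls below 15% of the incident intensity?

N = 9

First polarizer halves the unpolarized light: factor 1/2.
Each further stage multiplies by cos²(22°) = 0.8597.
After N polarizers: T = 0.5·0.8597^(N−1). Require T < 0.15 ⇒ N−1 > ln(0.15/0.5)/ln(0.8597) = 7.96, so N−1 ≥ 8 and N = 9.
Check: N=9 gives T = 0.1492 < 0.15; N=8 gives T = 0.1735.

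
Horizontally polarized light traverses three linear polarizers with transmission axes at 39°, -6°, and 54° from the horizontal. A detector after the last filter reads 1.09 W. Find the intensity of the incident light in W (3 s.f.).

I₁ = I₀ cos²(39° − 0°) = I₀ cos²(39°) = 0.604 I₀.
I₂ = I₁ cos²(-6° − 39°) = 0.604 I₀ · cos²(45°) = 0.302 I₀.
I₃ = I₂ cos²(54° + 6°) = 0.302 I₀ · cos²(60°) = 0.07549 I₀.
So 1.09 W = 0.07549 I₀, giving I₀ = 1.09/0.07549 = 14.44 W.

I₀ ≈ 14.4 W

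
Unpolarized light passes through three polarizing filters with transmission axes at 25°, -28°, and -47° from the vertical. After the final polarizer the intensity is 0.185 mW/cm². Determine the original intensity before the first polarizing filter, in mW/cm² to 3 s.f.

I₀ ≈ 1.14 mW/cm²

Unpolarized light through the first polarizer → I₁ = ½ I₀, now polarized at 25°.
I₂ = I₁ cos²(-28° − 25°) = 0.5 I₀ · cos²(53°) = 0.1811 I₀.
I₃ = I₂ cos²(-47° + 28°) = 0.1811 I₀ · cos²(19°) = 0.1619 I₀.
So 0.185 mW/cm² = 0.1619 I₀, giving I₀ = 0.185/0.1619 = 1.143 mW/cm².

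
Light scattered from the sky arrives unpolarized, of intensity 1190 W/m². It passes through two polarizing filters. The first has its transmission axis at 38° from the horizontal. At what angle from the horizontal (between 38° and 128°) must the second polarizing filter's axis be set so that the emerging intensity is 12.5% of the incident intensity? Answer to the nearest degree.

θ ≈ 98°

Unpolarized light through the first polarizer → I₁ = ½ I₀, now polarized at 38°.
Need I₂/I₀ = 0.125, so cos²(θ − 38°) = 0.125 / 0.5 = 0.25.
θ − 38° = arccos(√0.25) = 60.0°, giving θ ≈ 38 + 60.0 = 98.0°.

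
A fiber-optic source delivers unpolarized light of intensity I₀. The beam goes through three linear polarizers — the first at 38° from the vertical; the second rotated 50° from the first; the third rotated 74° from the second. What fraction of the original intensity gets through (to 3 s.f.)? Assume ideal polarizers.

≈ 0.0157 I₀

Unpolarized light through the first polarizer → I₁ = ½ I₀, now polarized at 38°.
I₂ = I₁ cos²(50°) = 0.5 · 0.4132 I₀ = 0.2066 I₀.
I₃ = I₂ cos²(74°) = 0.2066 · 0.07598 I₀ = 0.0157 I₀.
Transmitted fraction = 0.0157.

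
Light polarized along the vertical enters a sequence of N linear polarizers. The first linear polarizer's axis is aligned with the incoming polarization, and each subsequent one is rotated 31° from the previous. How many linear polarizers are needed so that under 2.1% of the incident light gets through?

First polarizer is aligned with the polarization: full transmission.
Each further stage multiplies by cos²(31°) = 0.7347.
After N polarizers: T = 0.7347^(N−1). Require T < 0.021 ⇒ N−1 > ln(0.021)/ln(0.7347) = 12.53, so N−1 ≥ 13 and N = 14.
Check: N=14 gives T = 0.01818 < 0.021; N=13 gives T = 0.02475.

N = 14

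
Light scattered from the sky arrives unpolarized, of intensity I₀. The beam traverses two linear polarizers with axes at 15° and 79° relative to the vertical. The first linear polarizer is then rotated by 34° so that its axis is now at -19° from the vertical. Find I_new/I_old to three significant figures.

Before rotation:
Unpolarized light through the first polarizer → I₁ = ½ I₀, now polarized at 15°.
I₂ = I₁ cos²(79° − 15°) = 0.5 I₀ · cos²(64°) = 0.09608 I₀.
After rotation:
Unpolarized light through the first polarizer → I₁ = ½ I₀, now polarized at -19°.
Angle between axes 1 and 2: 82°. I₂ = 0.5 I₀ · cos²(82°) = 0.009685 I₀.
Ratio = 0.009685 / 0.09608 = 0.1008.

I_new/I_old ≈ 0.101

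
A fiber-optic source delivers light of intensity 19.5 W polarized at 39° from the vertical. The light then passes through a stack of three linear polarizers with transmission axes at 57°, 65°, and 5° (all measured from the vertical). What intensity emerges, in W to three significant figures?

I₁ = 19.5 W · cos²(18°) = 17.64 W.
I₂ = I₁ · cos²(8°) = 17.64 · 0.9806 = 17.3 W.
I₃ = I₂ · cos²(60°) = 17.3 · 0.25 = 4.324 W.

I ≈ 4.32 W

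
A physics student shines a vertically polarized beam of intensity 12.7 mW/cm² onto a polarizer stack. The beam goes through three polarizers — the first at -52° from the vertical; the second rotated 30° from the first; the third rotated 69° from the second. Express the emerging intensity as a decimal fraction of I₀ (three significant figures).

I/I₀ ≈ 0.0365

I₁ = 12.7 mW/cm² · cos²(52°) = 4.814 mW/cm².
I₂ = I₁ · cos²(30°) = 4.814 · 0.75 = 3.61 mW/cm².
I₃ = I₂ · cos²(69°) = 3.61 · 0.1284 = 0.4637 mW/cm².
Transmitted fraction = 0.03651.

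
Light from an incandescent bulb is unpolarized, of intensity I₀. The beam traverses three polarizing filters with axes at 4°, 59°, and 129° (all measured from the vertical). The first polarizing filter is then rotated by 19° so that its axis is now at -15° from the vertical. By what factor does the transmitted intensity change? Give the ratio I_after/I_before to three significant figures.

I_new/I_old ≈ 0.231

Before rotation:
Unpolarized light through the first polarizer → I₁ = ½ I₀, now polarized at 4°.
I₂ = I₁ cos²(59° − 4°) = 0.5 I₀ · cos²(55°) = 0.1645 I₀.
I₃ = I₂ cos²(129° − 59°) = 0.1645 I₀ · cos²(70°) = 0.01924 I₀.
After rotation:
Unpolarized light through the first polarizer → I₁ = ½ I₀, now polarized at -15°.
I₂ = I₁ cos²(59° + 15°) = 0.5 I₀ · cos²(74°) = 0.03799 I₀.
I₃ = I₂ cos²(129° − 59°) = 0.03799 I₀ · cos²(70°) = 0.004444 I₀.
Ratio = 0.004444 / 0.01924 = 0.2309.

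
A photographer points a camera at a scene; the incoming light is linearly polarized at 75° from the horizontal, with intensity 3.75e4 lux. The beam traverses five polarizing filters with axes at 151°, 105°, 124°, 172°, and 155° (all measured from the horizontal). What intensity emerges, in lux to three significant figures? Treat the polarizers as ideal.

I ≈ 388 lux

I₁ = 3.75e4 lux · cos²(76°) = 2195 lux.
I₂ = I₁ · cos²(46°) = 2195 · 0.4826 = 1059 lux.
I₃ = I₂ · cos²(19°) = 1059 · 0.894 = 946.8 lux.
I₄ = I₃ · cos²(48°) = 946.8 · 0.4477 = 423.9 lux.
I₅ = I₄ · cos²(17°) = 423.9 · 0.9145 = 387.7 lux.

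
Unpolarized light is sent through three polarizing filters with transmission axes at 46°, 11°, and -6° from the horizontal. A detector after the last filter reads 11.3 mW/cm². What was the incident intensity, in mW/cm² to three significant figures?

I₀ ≈ 36.8 mW/cm²

Unpolarized light through the first polarizer → I₁ = ½ I₀, now polarized at 46°.
I₂ = I₁ cos²(11° − 46°) = 0.5 I₀ · cos²(35°) = 0.3355 I₀.
I₃ = I₂ cos²(-6° − 11°) = 0.3355 I₀ · cos²(17°) = 0.3068 I₀.
So 11.3 mW/cm² = 0.3068 I₀, giving I₀ = 11.3/0.3068 = 36.83 mW/cm².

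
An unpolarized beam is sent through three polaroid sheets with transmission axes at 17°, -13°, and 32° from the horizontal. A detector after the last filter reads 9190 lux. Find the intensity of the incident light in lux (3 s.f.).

I₀ ≈ 4.90e4 lux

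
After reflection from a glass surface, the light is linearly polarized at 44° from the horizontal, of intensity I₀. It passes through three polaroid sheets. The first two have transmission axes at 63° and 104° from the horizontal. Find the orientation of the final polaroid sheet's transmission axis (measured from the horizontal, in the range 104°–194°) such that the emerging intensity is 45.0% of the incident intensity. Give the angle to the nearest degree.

θ ≈ 124°

By Malus's law, I₁ = I₀ cos²(63° − 44°) = I₀ cos²(19°) = 0.894 I₀.
I₂ = I₁ cos²(104° − 63°) = 0.894 I₀ · cos²(41°) = 0.5092 I₀.
Need I₃/I₀ = 0.45, so cos²(θ − 104°) = 0.45 / 0.5092 = 0.8837.
θ − 104° = arccos(√0.8837) = 19.9°, giving θ ≈ 104 + 19.9 = 123.9°.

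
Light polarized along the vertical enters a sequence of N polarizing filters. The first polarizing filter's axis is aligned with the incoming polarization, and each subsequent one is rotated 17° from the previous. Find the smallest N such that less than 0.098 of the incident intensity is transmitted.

First polarizer is aligned with the polarization: full transmission.
Each further stage multiplies by cos²(17°) = 0.9145.
After N polarizers: T = 0.9145^(N−1). Require T < 0.098 ⇒ N−1 > ln(0.098)/ln(0.9145) = 25.99, so N−1 ≥ 26 and N = 27.
Check: N=27 gives T = 0.09795 < 0.098; N=26 gives T = 0.1071.

N = 27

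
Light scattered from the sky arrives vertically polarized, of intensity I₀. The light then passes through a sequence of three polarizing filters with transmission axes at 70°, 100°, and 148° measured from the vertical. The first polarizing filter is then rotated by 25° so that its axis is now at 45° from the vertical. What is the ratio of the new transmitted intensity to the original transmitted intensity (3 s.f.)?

Before rotation:
I₁ = I₀ cos²(70° − 0°) = I₀ cos²(70°) = 0.117 I₀.
I₂ = I₁ cos²(100° − 70°) = 0.117 I₀ · cos²(30°) = 0.08773 I₀.
I₃ = I₂ cos²(148° − 100°) = 0.08773 I₀ · cos²(48°) = 0.03928 I₀.
After rotation:
I₁ = I₀ cos²(45° − 0°) = I₀ cos²(45°) = 0.5 I₀.
I₂ = I₁ cos²(100° − 45°) = 0.5 I₀ · cos²(55°) = 0.1645 I₀.
I₃ = I₂ cos²(148° − 100°) = 0.1645 I₀ · cos²(48°) = 0.07365 I₀.
Ratio = 0.07365 / 0.03928 = 1.875.

I_new/I_old ≈ 1.87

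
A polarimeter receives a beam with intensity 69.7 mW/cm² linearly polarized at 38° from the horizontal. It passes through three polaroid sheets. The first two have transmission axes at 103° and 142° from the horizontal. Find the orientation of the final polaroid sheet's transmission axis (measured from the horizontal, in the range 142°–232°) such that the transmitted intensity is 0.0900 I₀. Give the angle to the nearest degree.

θ ≈ 166°

I₁ = I₀ cos²(103° − 38°) = I₀ cos²(65°) = 0.1786 I₀.
I₂ = I₁ cos²(142° − 103°) = 0.1786 I₀ · cos²(39°) = 0.1079 I₀.
Need I₃/I₀ = 0.09, so cos²(θ − 142°) = 0.09 / 0.1079 = 0.8343.
θ − 142° = arccos(√0.8343) = 24.0°, giving θ ≈ 142 + 24.0 = 166.0°.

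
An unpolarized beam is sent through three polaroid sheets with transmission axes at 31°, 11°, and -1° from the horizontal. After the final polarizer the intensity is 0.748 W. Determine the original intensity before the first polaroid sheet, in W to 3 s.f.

Unpolarized light through the first polarizer → I₁ = ½ I₀, now polarized at 31°.
I₂ = I₁ cos²(11° − 31°) = 0.5 I₀ · cos²(20°) = 0.4415 I₀.
I₃ = I₂ cos²(-1° − 11°) = 0.4415 I₀ · cos²(12°) = 0.4224 I₀.
So 0.748 W = 0.4224 I₀, giving I₀ = 0.748/0.4224 = 1.771 W.

I₀ ≈ 1.77 W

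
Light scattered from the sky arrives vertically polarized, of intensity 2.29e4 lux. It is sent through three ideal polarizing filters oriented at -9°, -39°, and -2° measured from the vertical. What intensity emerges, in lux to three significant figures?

I ≈ 1.07e4 lux

I₁ = 2.29e4 lux · cos²(9°) = 2.234e+04 lux.
I₂ = I₁ · cos²(30°) = 2.234e+04 · 0.75 = 1.675e+04 lux.
I₃ = I₂ · cos²(37°) = 1.675e+04 · 0.6378 = 1.069e+04 lux.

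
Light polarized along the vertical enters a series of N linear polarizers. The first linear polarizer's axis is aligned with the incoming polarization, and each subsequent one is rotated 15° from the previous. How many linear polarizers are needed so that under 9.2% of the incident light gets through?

First polarizer is aligned with the polarization: full transmission.
Each further stage multiplies by cos²(15°) = 0.933.
After N polarizers: T = 0.933^(N−1). Require T < 0.092 ⇒ N−1 > ln(0.092)/ln(0.933) = 34.41, so N−1 ≥ 35 and N = 36.
Check: N=36 gives T = 0.08832 < 0.092; N=35 gives T = 0.09466.

N = 36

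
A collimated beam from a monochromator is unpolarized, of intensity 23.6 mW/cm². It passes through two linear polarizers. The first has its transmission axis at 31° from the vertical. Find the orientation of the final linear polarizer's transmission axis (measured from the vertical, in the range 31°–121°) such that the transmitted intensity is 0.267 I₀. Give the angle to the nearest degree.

Unpolarized light through the first polarizer → I₁ = ½ I₀, now polarized at 31°.
Need I₂/I₀ = 0.267, so cos²(θ − 31°) = 0.267 / 0.5 = 0.534.
θ − 31° = arccos(√0.534) = 43.1°, giving θ ≈ 31 + 43.1 = 74.1°.

θ ≈ 74°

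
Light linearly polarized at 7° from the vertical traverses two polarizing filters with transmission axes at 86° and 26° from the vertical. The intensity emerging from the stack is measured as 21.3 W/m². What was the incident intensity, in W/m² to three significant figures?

I₀ ≈ 2340 W/m²

I₁ = I₀ cos²(86° − 7°) = I₀ cos²(79°) = 0.03641 I₀.
I₂ = I₁ cos²(26° − 86°) = 0.03641 I₀ · cos²(60°) = 0.009102 I₀.
So 21.3 W/m² = 0.009102 I₀, giving I₀ = 21.3/0.009102 = 2340 W/m².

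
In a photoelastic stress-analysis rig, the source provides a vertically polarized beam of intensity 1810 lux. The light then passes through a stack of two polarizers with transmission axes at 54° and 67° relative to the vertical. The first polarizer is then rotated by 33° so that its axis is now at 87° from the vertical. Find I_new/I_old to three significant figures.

I_new/I_old ≈ 0.00737

Before rotation:
I₁ = I₀ cos²(54° − 0°) = I₀ cos²(54°) = 0.3455 I₀.
I₂ = I₁ cos²(67° − 54°) = 0.3455 I₀ · cos²(13°) = 0.328 I₀.
After rotation:
I₁ = I₀ cos²(87° − 0°) = I₀ cos²(87°) = 0.002739 I₀.
I₂ = I₁ cos²(67° − 87°) = 0.002739 I₀ · cos²(20°) = 0.002419 I₀.
Ratio = 0.002419 / 0.328 = 0.007374.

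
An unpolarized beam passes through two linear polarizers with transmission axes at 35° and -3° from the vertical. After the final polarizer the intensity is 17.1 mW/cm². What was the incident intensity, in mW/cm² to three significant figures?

Unpolarized light through the first polarizer → I₁ = ½ I₀, now polarized at 35°.
I₂ = I₁ cos²(-3° − 35°) = 0.5 I₀ · cos²(38°) = 0.3105 I₀.
So 17.1 mW/cm² = 0.3105 I₀, giving I₀ = 17.1/0.3105 = 55.08 mW/cm².

I₀ ≈ 55.1 mW/cm²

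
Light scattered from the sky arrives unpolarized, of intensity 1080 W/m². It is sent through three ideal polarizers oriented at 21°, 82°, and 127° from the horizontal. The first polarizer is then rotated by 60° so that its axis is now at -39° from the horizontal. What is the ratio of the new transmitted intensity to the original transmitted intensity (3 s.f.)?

Before rotation:
Unpolarized light through the first polarizer → I₁ = ½ I₀, now polarized at 21°.
I₂ = I₁ cos²(82° − 21°) = 0.5 I₀ · cos²(61°) = 0.1175 I₀.
I₃ = I₂ cos²(127° − 82°) = 0.1175 I₀ · cos²(45°) = 0.05876 I₀.
After rotation:
Unpolarized light through the first polarizer → I₁ = ½ I₀, now polarized at -39°.
Angle between axes 1 and 2: 59°. I₂ = 0.5 I₀ · cos²(59°) = 0.1326 I₀.
I₃ = I₂ cos²(127° − 82°) = 0.1326 I₀ · cos²(45°) = 0.06632 I₀.
Ratio = 0.06632 / 0.05876 = 1.129.

I_new/I_old ≈ 1.13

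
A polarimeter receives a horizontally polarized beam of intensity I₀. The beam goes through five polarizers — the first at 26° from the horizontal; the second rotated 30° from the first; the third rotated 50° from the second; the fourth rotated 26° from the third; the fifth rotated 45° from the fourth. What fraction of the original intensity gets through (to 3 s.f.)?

By Malus's law, I₁ = I₀ cos²(26° − 0°) = I₀ cos²(26°) = 0.8078 I₀.
I₂ = I₁ cos²(30°) = 0.8078 · 0.75 I₀ = 0.6059 I₀.
I₃ = I₂ cos²(50°) = 0.6059 · 0.4132 I₀ = 0.2503 I₀.
I₄ = I₃ cos²(26°) = 0.2503 · 0.8078 I₀ = 0.2022 I₀.
I₅ = I₄ cos²(45°) = 0.2022 · 0.5 I₀ = 0.1011 I₀.
Transmitted fraction = 0.1011.

≈ 0.101 I₀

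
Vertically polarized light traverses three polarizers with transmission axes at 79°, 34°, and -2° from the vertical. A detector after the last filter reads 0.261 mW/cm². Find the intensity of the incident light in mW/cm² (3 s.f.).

I₁ = I₀ cos²(79° − 0°) = I₀ cos²(79°) = 0.03641 I₀.
I₂ = I₁ cos²(34° − 79°) = 0.03641 I₀ · cos²(45°) = 0.0182 I₀.
I₃ = I₂ cos²(-2° − 34°) = 0.0182 I₀ · cos²(36°) = 0.01191 I₀.
So 0.261 mW/cm² = 0.01191 I₀, giving I₀ = 0.261/0.01191 = 21.91 mW/cm².

I₀ ≈ 21.9 mW/cm²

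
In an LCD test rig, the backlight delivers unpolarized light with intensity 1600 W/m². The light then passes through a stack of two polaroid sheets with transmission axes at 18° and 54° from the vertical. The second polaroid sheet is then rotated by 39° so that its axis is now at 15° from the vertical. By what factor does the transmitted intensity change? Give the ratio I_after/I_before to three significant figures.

Before rotation:
Unpolarized light through the first polarizer → I₁ = ½ I₀, now polarized at 18°.
I₂ = I₁ cos²(54° − 18°) = 0.5 I₀ · cos²(36°) = 0.3273 I₀.
After rotation:
Unpolarized light through the first polarizer → I₁ = ½ I₀, now polarized at 18°.
I₂ = I₁ cos²(15° − 18°) = 0.5 I₀ · cos²(3°) = 0.4986 I₀.
Ratio = 0.4986 / 0.3273 = 1.524.

I_new/I_old ≈ 1.52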